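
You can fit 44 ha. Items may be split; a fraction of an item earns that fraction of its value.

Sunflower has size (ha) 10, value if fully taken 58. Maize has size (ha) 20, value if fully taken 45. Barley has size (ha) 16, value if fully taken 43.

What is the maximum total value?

141.5

Sort by value density: Sunflower 58/10≈5.8, Barley 43/16≈2.69, Maize 45/20≈2.25.
Take all of Sunflower (10 ha, value 58) → 34 ha left.
Take all of Barley (16 ha, value 43) → 18 ha left.
Only 18 ha remain; take 18/20 of Maize for value 45×18/20 = 40.5.
Total value = 141.5.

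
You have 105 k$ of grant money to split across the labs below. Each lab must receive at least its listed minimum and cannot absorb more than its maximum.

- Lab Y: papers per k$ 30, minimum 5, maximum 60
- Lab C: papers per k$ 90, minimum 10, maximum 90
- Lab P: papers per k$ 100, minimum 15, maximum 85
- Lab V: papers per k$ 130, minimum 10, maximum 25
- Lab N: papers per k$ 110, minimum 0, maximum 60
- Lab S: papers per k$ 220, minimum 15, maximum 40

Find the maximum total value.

15700

Meeting every minimum uses 5+10+15+10+0+15 = 55 k$, leaving 50.
Order the labs by papers per k$: Lab S 220 > Lab V 130 > Lab N 110 > Lab P 100 > Lab C 90 > Lab Y 30.
Lab S: +25 to 40 (cap) → 25 left.
Lab V takes 15 more to reach its cap of 25 → 10 left.
Lab N: +10 (room for 60) → 10. Pool exhausted.
Total = 30×5 + 90×10 + 100×15 + 130×25 + 110×10 + 220×40 = 15700.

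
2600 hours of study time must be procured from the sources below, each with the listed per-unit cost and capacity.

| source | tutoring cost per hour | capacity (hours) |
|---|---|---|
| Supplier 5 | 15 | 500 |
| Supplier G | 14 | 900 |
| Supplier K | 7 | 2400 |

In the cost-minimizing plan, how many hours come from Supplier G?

Use sources in increasing cost order.
Supplier K (7): use full 2400 → 200 hours to go.
Supplier G (14): take the remaining 200 → done.
Supplier 5: unused.

200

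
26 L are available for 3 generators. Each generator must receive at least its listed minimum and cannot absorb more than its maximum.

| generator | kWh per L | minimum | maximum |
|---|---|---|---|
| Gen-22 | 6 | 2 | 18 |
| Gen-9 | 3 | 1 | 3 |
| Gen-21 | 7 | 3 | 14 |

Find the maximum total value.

Meeting every minimum uses 2+1+3 = 6 L, leaving 20.
Order the generators by kWh per L: Gen-21 7 > Gen-22 6 > Gen-9 3.
Gen-21: +11 to 14 (cap) ; 9 left.
Gen-22: +9 (room for 16) → 11. Pool exhausted.
Total = 6×11 + 3×1 + 7×14 = 167.

167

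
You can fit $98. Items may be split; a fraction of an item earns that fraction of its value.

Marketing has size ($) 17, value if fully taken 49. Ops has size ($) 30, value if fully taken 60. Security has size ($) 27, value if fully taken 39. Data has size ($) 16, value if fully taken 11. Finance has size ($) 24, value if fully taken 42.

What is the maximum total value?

190

Sort by value density: Marketing 49/17≈2.88, Ops 60/30≈2, Finance 42/24≈1.75, Security 39/27≈1.44, Data 11/16≈0.688.
All 17 $ of Marketing fit (value 49) → 81 remain.
Take all of Ops (30 $, value 60) → 51 $ left.
All 24 $ of Finance fit (value 42) → 27 remain.
All 27 $ of Security fit (value 39) → 0 remain.
Total value = 190.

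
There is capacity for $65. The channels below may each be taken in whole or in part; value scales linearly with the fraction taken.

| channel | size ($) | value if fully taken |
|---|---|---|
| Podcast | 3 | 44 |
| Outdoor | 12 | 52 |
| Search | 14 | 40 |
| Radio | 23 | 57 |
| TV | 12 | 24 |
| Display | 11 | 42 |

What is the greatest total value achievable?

Sort by value density: Podcast 44/3≈14.7, Outdoor 52/12≈4.33, Display 42/11≈3.82, Search 40/14≈2.86, Radio 57/23≈2.48, TV 24/12≈2.
Take all of Podcast (3 $, value 44) — 62 $ left.
Take all of Outdoor (12 $, value 52) — 50 $ left.
All 11 $ of Display fit (value 42) — 39 remain.
Take all of Search (14 $, value 40) — 25 $ left.
All 23 $ of Radio fit (value 57) — 2 remain.
Fill the last 2 $ with part of TV: 2/12 of it earns 4.
Total value = 239.

239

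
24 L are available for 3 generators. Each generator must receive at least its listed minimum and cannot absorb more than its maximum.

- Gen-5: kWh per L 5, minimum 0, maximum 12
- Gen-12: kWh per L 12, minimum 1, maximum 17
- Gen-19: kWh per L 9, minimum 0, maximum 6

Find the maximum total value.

263

Meeting every minimum uses 0+1+0 = 1 L, leaving 23.
Highest kWh per L first: Gen-12 12 > Gen-19 9 > Gen-5 5.
Gen-12 takes 16 more to reach its cap of 17 ; 7 left.
Give Gen-19 6 more to hit its cap of 6 ; 1 left.
Gen-5: +1 (room for 12) → 1. Pool exhausted.
Total = 5×1 + 12×17 + 9×6 = 263.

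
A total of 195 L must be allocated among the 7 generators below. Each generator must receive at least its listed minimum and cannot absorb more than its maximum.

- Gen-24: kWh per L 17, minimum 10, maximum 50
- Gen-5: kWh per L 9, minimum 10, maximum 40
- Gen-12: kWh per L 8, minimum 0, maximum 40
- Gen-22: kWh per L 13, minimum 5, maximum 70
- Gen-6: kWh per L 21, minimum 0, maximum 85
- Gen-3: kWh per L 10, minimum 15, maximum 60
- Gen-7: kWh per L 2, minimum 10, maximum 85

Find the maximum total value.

Meeting every minimum uses 10+10+0+5+0+15+10 = 50 L, leaving 145.
Order the generators by kWh per L: Gen-6 21 > Gen-24 17 > Gen-22 13 > Gen-3 10 > Gen-5 9 > Gen-12 8 > Gen-7 2.
Gen-6: +85 to 85 (cap) — 60 left.
Give Gen-24 40 more to hit its cap of 50 — 20 left.
Only 20 left; Gen-22 takes them to reach 25.
Total = 17×50 + 9×10 + 13×25 + 21×85 + 10×15 + 2×10 = 3220.

3220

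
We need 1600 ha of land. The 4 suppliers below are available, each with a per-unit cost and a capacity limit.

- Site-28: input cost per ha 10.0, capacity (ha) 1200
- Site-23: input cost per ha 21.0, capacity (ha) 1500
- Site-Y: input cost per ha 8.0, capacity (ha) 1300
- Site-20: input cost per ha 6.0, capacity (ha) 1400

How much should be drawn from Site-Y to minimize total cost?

200

Cheapest first:
Take 1400 from Site-20 at 6.0 → need 200 more.
Site-Y at 8.0: take 200 of its 1300 → requirement met.
Site-28, Site-23: unused.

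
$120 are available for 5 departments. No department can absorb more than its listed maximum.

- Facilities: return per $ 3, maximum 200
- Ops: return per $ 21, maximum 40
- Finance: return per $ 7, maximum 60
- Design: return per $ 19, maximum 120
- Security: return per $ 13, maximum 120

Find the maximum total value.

2360

Rank by return per $: Ops 21 > Design 19 > Security 13 > Finance 7 > Facilities 3.
Ops takes 40 to reach its cap of 40 ; 80 left.
Design has room for 120 but only 80 remain, so it gets 80.
Total = 21×40 + 19×80 = 2360.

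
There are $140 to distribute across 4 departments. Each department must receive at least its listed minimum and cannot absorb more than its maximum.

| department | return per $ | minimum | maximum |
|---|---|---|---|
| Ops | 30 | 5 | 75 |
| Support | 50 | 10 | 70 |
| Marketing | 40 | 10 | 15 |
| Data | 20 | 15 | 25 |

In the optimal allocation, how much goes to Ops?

Meeting every minimum uses 5+10+10+15 = 40 $, leaving 100.
Highest return per $ first: Support 50 > Marketing 40 > Ops 30 > Data 20.
Give Support 60 more to hit its cap of 70 → 40 left.
Marketing takes 5 more to reach its cap of 15 → 35 left.
Ops has room for 70 more but only 35 remain, so it gets 40.

40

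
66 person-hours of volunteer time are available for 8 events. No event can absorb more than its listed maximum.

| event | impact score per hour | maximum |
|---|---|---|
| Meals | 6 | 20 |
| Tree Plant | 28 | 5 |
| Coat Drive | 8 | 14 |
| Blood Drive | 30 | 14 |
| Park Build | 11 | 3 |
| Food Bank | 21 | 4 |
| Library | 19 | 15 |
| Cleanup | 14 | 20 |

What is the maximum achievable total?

Highest impact score per hour first: Blood Drive 30 > Tree Plant 28 > Food Bank 21 > Library 19 > Cleanup 14 > Park Build 11 > Coat Drive 8 > Meals 6.
Give Blood Drive 14 to hit its cap of 14 — 52 left.
Tree Plant: +5 to 5 (cap) — 47 left.
Food Bank takes 4 to reach its cap of 4 — 43 left.
Library: +15 to 15 (cap) — 28 left.
Give Cleanup 20 to hit its cap of 20 — 8 left.
Give Park Build 3 to hit its cap of 3 — 5 left.
Only 5 left; Coat Drive takes them to reach 5.
Total = 28×5 + 8×5 + 30×14 + 11×3 + 21×4 + 19×15 + 14×20 = 1282.

1282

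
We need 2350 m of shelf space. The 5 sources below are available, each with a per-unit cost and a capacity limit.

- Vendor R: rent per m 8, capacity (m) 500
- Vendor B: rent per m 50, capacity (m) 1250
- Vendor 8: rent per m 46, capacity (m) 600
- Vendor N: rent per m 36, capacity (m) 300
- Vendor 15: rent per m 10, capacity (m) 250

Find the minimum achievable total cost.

79900

Use sources in increasing cost order.
Vendor R at 8: take all 500 m ; 1850 still needed.
Vendor 15 at 10: take all 250 m ; 1600 still needed.
Take 300 from Vendor N at 36 ; need 1300 more.
Vendor 8 at 46: take all 600 m ; 700 still needed.
Take 700 from Vendor B at 50 to finish.
Cost = 500×8 + 250×10 + 300×36 + 600×46 + 700×50 = 79900.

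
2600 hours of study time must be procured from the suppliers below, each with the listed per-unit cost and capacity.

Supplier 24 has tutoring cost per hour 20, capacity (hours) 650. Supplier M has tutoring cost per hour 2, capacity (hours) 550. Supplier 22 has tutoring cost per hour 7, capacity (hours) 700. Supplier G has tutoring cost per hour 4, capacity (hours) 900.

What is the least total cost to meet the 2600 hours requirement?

18600

Fill from the cheapest supplier first.
Supplier M (2): use full 550 → 2050 hours to go.
Supplier G at 4: take all 900 hours → 1150 still needed.
Supplier 22 at 7: take all 700 hours → 450 still needed.
Take 450 from Supplier 24 at 20 to finish.
Cost = 550×2 + 900×4 + 700×7 + 450×20 = 18600.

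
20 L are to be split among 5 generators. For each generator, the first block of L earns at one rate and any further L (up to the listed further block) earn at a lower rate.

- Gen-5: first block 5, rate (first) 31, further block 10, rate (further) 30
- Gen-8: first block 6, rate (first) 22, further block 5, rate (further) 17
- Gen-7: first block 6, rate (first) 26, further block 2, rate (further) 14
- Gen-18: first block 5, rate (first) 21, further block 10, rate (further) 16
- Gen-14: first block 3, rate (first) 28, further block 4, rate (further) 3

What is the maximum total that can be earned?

Treat each block as its own option and order by rate: Gen-5/first 31 > Gen-5/second 30 > Gen-14/first 28 > Gen-7/first 26 > Gen-8/first 22 > Gen-18/first 21 > Gen-8/second 17 > Gen-18/second 16 > Gen-7/second 14 > Gen-14/second 3.
Fill Gen-5 first block (5 at 31) ; 15 left.
Gen-5/second (30): +10 ; 5 left.
Fill Gen-14 first block (3 at 28) ; 2 left.
Gen-7/first: +2 of 6 at 26; pool empty.
Total = 31×5 + 30×10 + 28×3 + 26×2 = 591.

591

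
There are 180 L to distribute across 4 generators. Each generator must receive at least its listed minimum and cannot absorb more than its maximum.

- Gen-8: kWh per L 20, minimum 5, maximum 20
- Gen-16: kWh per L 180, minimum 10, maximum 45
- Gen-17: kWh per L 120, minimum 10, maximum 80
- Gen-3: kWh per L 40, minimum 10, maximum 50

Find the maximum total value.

19800

Meeting every minimum uses 5+10+10+10 = 35 L, leaving 145.
Order the generators by kWh per L: Gen-16 180 > Gen-17 120 > Gen-3 40 > Gen-8 20.
Gen-16 takes 35 more to reach its cap of 45 ; 110 left.
Gen-17 takes 70 more to reach its cap of 80 ; 40 left.
Gen-3 takes 40 more to reach its cap of 50 ; 0 left.
Total = 20×5 + 180×45 + 120×80 + 40×50 = 19800.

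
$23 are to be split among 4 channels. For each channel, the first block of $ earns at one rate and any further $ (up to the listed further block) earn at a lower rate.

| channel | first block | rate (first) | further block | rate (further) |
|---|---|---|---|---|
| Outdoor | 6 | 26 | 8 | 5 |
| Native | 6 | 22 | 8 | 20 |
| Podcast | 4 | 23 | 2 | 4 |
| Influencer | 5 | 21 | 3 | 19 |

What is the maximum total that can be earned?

Rank every tier by rate: Outdoor/T1 26 > Podcast/T1 23 > Native/T1 22 > Influencer/T1 21 > Native/T2 20 > Influencer/T2 19 > Outdoor/T2 5 > Podcast/T2 4.
Outdoor/T1 (26): +6 — 17 left.
Fill Podcast T1 block (4 at 23) — 13 left.
Fill Native T1 block (6 at 22) — 7 left.
Influencer T1 at 21: fill all 5 — 2 left.
2 remain; put them into Native T2 at 20.
Total = 26×6 + 23×4 + 22×6 + 21×5 + 20×2 = 525.

525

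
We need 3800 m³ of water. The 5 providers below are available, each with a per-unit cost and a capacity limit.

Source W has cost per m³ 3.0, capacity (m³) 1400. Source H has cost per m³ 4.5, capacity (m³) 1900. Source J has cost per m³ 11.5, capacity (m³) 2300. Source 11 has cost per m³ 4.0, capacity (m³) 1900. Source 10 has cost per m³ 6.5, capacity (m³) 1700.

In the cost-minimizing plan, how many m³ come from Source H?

Cheapest first:
Source W (3.0): use full 1400 → 2400 m³ to go.
Source 11 (4.0): use full 1900 → 500 m³ to go.
Source H at 4.5: take 500 of its 1900 → requirement met.
Source 10, Source J: unused.

500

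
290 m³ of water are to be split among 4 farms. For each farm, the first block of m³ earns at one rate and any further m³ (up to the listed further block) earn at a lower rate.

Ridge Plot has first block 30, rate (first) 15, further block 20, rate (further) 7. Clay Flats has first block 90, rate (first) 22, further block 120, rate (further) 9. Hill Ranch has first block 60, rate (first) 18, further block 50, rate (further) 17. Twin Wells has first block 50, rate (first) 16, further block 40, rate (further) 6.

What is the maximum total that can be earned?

Rank every tier by rate: Clay Flats/T1 22 > Hill Ranch/T1 18 > Hill Ranch/T2 17 > Twin Wells/T1 16 > Ridge Plot/T1 15 > Clay Flats/T2 9 > Ridge Plot/T2 7 > Twin Wells/T2 6.
Fill Clay Flats T1 block (90 at 22) ; 200 left.
Hill Ranch/T1 (18): +60 ; 140 left.
Fill Hill Ranch T2 block (50 at 17) ; 90 left.
Twin Wells T1 at 16: fill all 50 ; 40 left.
Fill Ridge Plot T1 block (30 at 15) ; 10 left.
Clay Flats/T2: +10 of 120 at 9; pool empty.
Total = 22×90 + 18×60 + 17×50 + 16×50 + 15×30 + 9×10 = 5250.

5250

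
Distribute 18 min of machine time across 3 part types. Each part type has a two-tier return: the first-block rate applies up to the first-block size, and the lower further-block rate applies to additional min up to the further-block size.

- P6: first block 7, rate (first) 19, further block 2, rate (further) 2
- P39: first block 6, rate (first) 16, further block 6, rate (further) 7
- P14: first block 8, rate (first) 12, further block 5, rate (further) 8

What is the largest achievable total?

289

Treat each block as its own option and order by rate: P6/T1 19 > P39/T1 16 > P14/T1 12 > P14/T2 8 > P39/T2 7 > P6/T2 2.
P6/T1 (19): +7 ; 11 left.
Fill P39 T1 block (6 at 16) ; 5 left.
5 remain; put them into P14 T1 at 12.
Total = 19×7 + 16×6 + 12×5 = 289.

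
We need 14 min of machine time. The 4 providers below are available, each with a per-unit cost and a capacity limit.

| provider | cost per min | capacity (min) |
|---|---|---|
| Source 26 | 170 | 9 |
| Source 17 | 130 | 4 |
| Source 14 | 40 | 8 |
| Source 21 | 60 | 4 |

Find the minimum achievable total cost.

820

Use providers in increasing cost order.
Take 8 from Source 14 at 40 ; need 6 more.
Take 4 from Source 21 at 60 ; need 2 more.
Source 17 at 130: take 2 of its 4 ; requirement met.
Source 26: unused.
Cost = 8×40 + 4×60 + 2×130 = 820.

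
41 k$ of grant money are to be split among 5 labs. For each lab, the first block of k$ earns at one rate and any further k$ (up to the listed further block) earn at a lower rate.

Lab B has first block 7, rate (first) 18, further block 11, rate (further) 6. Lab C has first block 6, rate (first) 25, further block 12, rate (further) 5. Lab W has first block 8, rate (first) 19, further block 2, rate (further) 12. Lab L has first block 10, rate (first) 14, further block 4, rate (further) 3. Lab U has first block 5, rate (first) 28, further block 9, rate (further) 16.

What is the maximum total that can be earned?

796

Order all 10 blocks by rate: Lab U/first 28 > Lab C/first 25 > Lab W/first 19 > Lab B/first 18 > Lab U/second 16 > Lab L/first 14 > Lab W/second 12 > Lab B/second 6 > Lab C/second 5 > Lab L/second 3.
Lab U/first (28): +5 → 36 left.
Fill Lab C first block (6 at 25) → 30 left.
Lab W first at 19: fill all 8 → 22 left.
Fill Lab B first block (7 at 18) → 15 left.
Lab U second at 16: fill all 9 → 6 left.
Lab L first at 14: only 6 left, fill 6.
Total = 28×5 + 25×6 + 19×8 + 18×7 + 16×9 + 14×6 = 796.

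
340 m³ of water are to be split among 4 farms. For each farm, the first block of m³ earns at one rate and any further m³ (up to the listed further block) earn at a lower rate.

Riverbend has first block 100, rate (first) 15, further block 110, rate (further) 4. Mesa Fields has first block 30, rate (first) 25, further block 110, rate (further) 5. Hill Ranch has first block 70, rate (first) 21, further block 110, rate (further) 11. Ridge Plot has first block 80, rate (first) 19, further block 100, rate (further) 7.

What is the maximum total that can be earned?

Rank every tier by rate: Mesa Fields/first 25 > Hill Ranch/first 21 > Ridge Plot/first 19 > Riverbend/first 15 > Hill Ranch/second 11 > Ridge Plot/second 7 > Mesa Fields/second 5 > Riverbend/second 4.
Fill Mesa Fields first block (30 at 25) — 310 left.
Hill Ranch first at 21: fill all 70 — 240 left.
Fill Ridge Plot first block (80 at 19) — 160 left.
Fill Riverbend first block (100 at 15) — 60 left.
Hill Ranch/second: +60 of 110 at 11; pool empty.
Total = 25×30 + 21×70 + 19×80 + 15×100 + 11×60 = 5900.

5900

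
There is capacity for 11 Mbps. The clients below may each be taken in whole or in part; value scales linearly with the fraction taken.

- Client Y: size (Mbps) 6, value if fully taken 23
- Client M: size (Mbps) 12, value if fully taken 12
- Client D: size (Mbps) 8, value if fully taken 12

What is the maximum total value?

Sort by value density: Client Y 23/6≈3.83, Client D 12/8≈1.5, Client M 12/12≈1.
All 6 Mbps of Client Y fit (value 23) — 5 remain.
5 Mbps left: a 5/8 share of Client D gives 12×5/8 = 7.5.
Total value = 30.5.

30.5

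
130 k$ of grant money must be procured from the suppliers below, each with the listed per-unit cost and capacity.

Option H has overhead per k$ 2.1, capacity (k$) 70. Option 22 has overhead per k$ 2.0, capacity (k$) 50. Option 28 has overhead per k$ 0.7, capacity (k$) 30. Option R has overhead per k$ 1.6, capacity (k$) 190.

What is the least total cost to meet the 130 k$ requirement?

Fill from the cheapest supplier first.
Take 30 from Option 28 at 0.7 → need 100 more.
Option R (1.6): take the remaining 100 → done.
Option 22, Option H: unused.
Cost = 30×0.7 + 100×1.6 = 181.

181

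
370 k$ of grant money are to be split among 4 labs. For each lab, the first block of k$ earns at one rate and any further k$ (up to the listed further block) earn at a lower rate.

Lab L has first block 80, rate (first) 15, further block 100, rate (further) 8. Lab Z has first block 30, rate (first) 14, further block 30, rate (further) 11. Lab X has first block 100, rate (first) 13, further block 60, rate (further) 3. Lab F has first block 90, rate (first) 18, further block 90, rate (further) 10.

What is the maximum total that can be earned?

Order all 8 blocks by rate: Lab F/tier1 18 > Lab L/tier1 15 > Lab Z/tier1 14 > Lab X/tier1 13 > Lab Z/tier2 11 > Lab F/tier2 10 > Lab L/tier2 8 > Lab X/tier2 3.
Fill Lab F tier1 block (90 at 18) ; 280 left.
Lab L/tier1 (15): +80 ; 200 left.
Fill Lab Z tier1 block (30 at 14) ; 170 left.
Lab X tier1 at 13: fill all 100 ; 70 left.
Lab Z tier2 at 11: fill all 30 ; 40 left.
Lab F tier2 at 10: only 40 left, fill 40.
Total = 18×90 + 15×80 + 14×30 + 13×100 + 11×30 + 10×40 = 5270.

5270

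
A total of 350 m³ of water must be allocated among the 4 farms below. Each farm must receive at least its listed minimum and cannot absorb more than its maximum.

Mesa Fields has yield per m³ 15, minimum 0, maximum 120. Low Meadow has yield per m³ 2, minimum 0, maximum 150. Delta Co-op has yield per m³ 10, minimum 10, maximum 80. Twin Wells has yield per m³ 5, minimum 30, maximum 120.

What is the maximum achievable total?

3260

Meeting every minimum uses 0+0+10+30 = 40 m³, leaving 310.
Highest yield per m³ first: Mesa Fields 15 > Delta Co-op 10 > Twin Wells 5 > Low Meadow 2.
Mesa Fields: +120 to 120 (cap) → 190 left.
Give Delta Co-op 70 more to hit its cap of 80 → 120 left.
Give Twin Wells 90 more to hit its cap of 120 → 30 left.
Low Meadow: +30 (room for 150) → 30. Pool exhausted.
Total = 15×120 + 2×30 + 10×80 + 5×120 = 3260.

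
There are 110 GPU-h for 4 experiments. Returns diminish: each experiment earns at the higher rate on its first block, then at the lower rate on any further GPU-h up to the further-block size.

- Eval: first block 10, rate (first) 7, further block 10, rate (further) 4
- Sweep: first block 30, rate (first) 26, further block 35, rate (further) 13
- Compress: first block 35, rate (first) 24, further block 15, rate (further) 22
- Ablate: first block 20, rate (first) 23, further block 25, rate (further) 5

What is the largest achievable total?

Order all 8 blocks by rate: Sweep/first 26 > Compress/first 24 > Ablate/first 23 > Compress/second 22 > Sweep/second 13 > Eval/first 7 > Ablate/second 5 > Eval/second 4.
Fill Sweep first block (30 at 26) ; 80 left.
Compress/first (24): +35 ; 45 left.
Ablate/first (23): +20 ; 25 left.
Fill Compress second block (15 at 22) ; 10 left.
Sweep second at 13: only 10 left, fill 10.
Total = 26×30 + 24×35 + 23×20 + 22×15 + 13×10 = 2540.

2540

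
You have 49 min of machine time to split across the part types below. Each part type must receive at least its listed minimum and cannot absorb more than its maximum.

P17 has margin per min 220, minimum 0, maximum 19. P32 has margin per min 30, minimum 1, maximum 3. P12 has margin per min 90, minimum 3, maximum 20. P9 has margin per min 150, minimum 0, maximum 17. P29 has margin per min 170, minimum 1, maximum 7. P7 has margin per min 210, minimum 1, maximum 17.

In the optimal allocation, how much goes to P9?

Meeting every minimum uses 0+1+3+0+1+1 = 6 min, leaving 43.
Order the part types by margin per min: P17 220 > P7 210 > P29 170 > P9 150 > P12 90 > P32 30.
P17 takes 19 more to reach its cap of 19 → 24 left.
P7 takes 16 more to reach its cap of 17 → 8 left.
P29 takes 6 more to reach its cap of 7 → 2 left.
P9 has room for 17 more but only 2 remain, so it gets 2.

2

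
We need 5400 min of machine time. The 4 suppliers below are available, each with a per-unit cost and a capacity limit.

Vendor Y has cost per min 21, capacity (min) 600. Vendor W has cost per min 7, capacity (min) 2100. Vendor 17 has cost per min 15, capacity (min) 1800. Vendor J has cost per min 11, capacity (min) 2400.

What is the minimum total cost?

Fill from the cheapest supplier first.
Take 2100 from Vendor W at 7 — need 3300 more.
Vendor J at 11: take all 2400 min — 900 still needed.
Take 900 from Vendor 17 at 15 to finish.
Vendor Y: unused.
Cost = 2100×7 + 2400×11 + 900×15 = 54600.

54600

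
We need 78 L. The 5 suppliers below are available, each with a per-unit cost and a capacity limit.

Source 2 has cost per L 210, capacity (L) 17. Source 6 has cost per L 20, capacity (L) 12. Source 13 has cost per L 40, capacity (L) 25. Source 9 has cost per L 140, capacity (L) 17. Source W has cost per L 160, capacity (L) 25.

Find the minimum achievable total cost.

Fill from the cheapest supplier first.
Source 6 at 20: take all 12 L — 66 still needed.
Source 13 at 40: take all 25 L — 41 still needed.
Take 17 from Source 9 at 140 — need 24 more.
Source W (160): take the remaining 24 — done.
Source 2: unused.
Cost = 12×20 + 25×40 + 17×140 + 24×160 = 7460.

7460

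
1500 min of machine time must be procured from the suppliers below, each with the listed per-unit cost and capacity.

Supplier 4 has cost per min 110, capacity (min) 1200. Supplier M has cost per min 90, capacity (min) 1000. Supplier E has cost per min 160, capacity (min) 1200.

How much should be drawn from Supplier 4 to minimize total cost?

Cheapest first:
Take 1000 from Supplier M at 90 → need 500 more.
Supplier 4 (110): take the remaining 500 → done.
Supplier E: unused.

500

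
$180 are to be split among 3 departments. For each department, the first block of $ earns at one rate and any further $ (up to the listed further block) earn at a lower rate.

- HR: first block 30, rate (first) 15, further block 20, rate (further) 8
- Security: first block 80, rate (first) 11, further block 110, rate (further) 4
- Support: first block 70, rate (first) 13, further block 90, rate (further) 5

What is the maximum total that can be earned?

2240

Order all 6 blocks by rate: HR/tier1 15 > Support/tier1 13 > Security/tier1 11 > HR/tier2 8 > Support/tier2 5 > Security/tier2 4.
Fill HR tier1 block (30 at 15) → 150 left.
Support/tier1 (13): +70 → 80 left.
Fill Security tier1 block (80 at 11) → 0 left.
Total = 15×30 + 13×70 + 11×80 = 2240.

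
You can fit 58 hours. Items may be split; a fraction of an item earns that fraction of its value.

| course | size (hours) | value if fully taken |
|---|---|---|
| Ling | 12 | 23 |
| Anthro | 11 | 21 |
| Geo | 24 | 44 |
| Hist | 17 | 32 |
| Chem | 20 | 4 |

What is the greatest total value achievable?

109

Sort by value density: Ling 23/12≈1.92, Anthro 21/11≈1.91, Hist 32/17≈1.88, Geo 44/24≈1.83, Chem 4/20≈0.2.
Ling: take in full, 12 hours for value 23 → 46 left.
Take all of Anthro (11 hours, value 21) → 35 hours left.
Hist: take in full, 17 hours for value 32 → 18 left.
Only 18 hours remain; take 18/24 of Geo for value 44×18/24 = 33.
Total value = 109.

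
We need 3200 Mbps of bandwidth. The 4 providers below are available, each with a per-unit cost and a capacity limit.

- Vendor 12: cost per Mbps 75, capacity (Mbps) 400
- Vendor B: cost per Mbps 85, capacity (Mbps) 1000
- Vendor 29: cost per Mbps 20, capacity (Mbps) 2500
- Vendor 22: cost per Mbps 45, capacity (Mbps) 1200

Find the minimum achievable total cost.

Fill from the cheapest provider first.
Take 2500 from Vendor 29 at 20 — need 700 more.
Take 700 from Vendor 22 at 45 to finish.
Vendor 12, Vendor B: unused.
Cost = 2500×20 + 700×45 = 81500.

81500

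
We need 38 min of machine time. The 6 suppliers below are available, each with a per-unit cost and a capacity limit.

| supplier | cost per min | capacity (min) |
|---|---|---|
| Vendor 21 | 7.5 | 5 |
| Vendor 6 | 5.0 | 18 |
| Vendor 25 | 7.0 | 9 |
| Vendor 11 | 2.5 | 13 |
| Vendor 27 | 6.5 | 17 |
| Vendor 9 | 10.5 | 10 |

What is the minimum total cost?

Fill from the cheapest supplier first.
Take 13 from Vendor 11 at 2.5 — need 25 more.
Vendor 6 at 5.0: take all 18 min — 7 still needed.
Take 7 from Vendor 27 at 6.5 to finish.
Vendor 25, Vendor 21, Vendor 9: unused.
Cost = 13×2.5 + 18×5.0 + 7×6.5 = 168.

168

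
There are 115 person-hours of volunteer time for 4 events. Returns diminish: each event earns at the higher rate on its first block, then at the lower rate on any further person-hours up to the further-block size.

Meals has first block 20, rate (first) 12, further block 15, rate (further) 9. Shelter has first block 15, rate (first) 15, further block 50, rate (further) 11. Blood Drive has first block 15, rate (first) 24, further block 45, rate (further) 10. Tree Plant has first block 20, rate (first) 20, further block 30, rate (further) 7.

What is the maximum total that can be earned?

Rank every tier by rate: Blood Drive/T1 24 > Tree Plant/T1 20 > Shelter/T1 15 > Meals/T1 12 > Shelter/T2 11 > Blood Drive/T2 10 > Meals/T2 9 > Tree Plant/T2 7.
Blood Drive T1 at 24: fill all 15 → 100 left.
Tree Plant/T1 (20): +20 → 80 left.
Fill Shelter T1 block (15 at 15) → 65 left.
Meals T1 at 12: fill all 20 → 45 left.
Shelter T2 at 11: only 45 left, fill 45.
Total = 24×15 + 20×20 + 15×15 + 12×20 + 11×45 = 1720.

1720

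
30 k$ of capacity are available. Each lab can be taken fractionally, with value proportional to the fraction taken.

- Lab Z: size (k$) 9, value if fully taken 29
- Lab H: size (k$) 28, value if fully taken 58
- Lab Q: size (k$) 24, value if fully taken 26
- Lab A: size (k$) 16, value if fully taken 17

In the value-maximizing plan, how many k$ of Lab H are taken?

Best value per unit of size first: Lab Z 29/9≈3.22, Lab H 58/28≈2.07, Lab Q 26/24≈1.08, Lab A 17/16≈1.06.
All 9 k$ of Lab Z fit (value 29) → 21 remain.
21 k$ left: a 21/28 share of Lab H gives 58×21/28 = 43.5.

21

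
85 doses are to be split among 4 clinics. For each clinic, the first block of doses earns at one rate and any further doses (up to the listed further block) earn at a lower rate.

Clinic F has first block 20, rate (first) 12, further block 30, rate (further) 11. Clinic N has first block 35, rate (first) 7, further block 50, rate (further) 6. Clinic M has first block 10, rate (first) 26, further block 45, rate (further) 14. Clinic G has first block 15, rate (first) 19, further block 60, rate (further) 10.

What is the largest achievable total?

1355

Rank every tier by rate: Clinic M/first 26 > Clinic G/first 19 > Clinic M/second 14 > Clinic F/first 12 > Clinic F/second 11 > Clinic G/second 10 > Clinic N/first 7 > Clinic N/second 6.
Clinic M/first (26): +10 — 75 left.
Fill Clinic G first block (15 at 19) — 60 left.
Clinic M second at 14: fill all 45 — 15 left.
Clinic F/first: +15 of 20 at 12; pool empty.
Total = 26×10 + 19×15 + 14×45 + 12×15 = 1355.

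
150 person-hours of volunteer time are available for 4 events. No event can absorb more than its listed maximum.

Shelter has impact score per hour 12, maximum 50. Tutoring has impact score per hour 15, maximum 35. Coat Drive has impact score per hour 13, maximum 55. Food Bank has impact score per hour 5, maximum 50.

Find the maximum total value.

1890

Highest impact score per hour first: Tutoring 15 > Coat Drive 13 > Shelter 12 > Food Bank 5.
Tutoring: +35 to 35 (cap) ; 115 left.
Give Coat Drive 55 to hit its cap of 55 ; 60 left.
Shelter: +50 to 50 (cap) ; 10 left.
Food Bank: +10 (room for 50) → 10. Pool exhausted.
Total = 12×50 + 15×35 + 13×55 + 5×10 = 1890.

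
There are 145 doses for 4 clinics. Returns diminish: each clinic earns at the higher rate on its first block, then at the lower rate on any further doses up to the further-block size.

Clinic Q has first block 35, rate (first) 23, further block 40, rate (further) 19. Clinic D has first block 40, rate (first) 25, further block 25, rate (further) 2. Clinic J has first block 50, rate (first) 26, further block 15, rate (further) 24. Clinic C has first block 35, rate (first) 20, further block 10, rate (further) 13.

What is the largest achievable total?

Rank every tier by rate: Clinic J/tier1 26 > Clinic D/tier1 25 > Clinic J/tier2 24 > Clinic Q/tier1 23 > Clinic C/tier1 20 > Clinic Q/tier2 19 > Clinic C/tier2 13 > Clinic D/tier2 2.
Clinic J/tier1 (26): +50 → 95 left.
Clinic D tier1 at 25: fill all 40 → 55 left.
Clinic J/tier2 (24): +15 → 40 left.
Clinic Q/tier1 (23): +35 → 5 left.
Clinic C tier1 at 20: only 5 left, fill 5.
Total = 26×50 + 25×40 + 24×15 + 23×35 + 20×5 = 3565.

3565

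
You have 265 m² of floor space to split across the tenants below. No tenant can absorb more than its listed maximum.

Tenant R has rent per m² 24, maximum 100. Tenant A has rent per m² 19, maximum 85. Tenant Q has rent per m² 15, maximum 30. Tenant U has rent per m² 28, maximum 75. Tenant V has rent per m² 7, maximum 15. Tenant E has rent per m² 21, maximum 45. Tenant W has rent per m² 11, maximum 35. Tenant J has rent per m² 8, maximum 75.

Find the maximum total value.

6300

Highest rent per m² first: Tenant U 28 > Tenant R 24 > Tenant E 21 > Tenant A 19 > Tenant Q 15 > Tenant W 11 > Tenant J 8 > Tenant V 7.
Tenant U: +75 to 75 (cap) — 190 left.
Give Tenant R 100 to hit its cap of 100 — 90 left.
Give Tenant E 45 to hit its cap of 45 — 45 left.
Tenant A has room for 85 but only 45 remain, so it gets 45.
Total = 24×100 + 19×45 + 28×75 + 21×45 = 6300.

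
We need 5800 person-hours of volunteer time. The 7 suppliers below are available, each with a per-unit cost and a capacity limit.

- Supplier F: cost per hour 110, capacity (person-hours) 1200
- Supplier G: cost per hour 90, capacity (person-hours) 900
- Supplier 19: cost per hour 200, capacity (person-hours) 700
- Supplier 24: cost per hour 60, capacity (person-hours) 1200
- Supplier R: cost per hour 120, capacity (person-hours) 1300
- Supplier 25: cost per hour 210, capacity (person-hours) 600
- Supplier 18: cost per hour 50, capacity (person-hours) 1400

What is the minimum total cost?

Fill from the cheapest supplier first.
Supplier 18 at 50: take all 1400 person-hours → 4400 still needed.
Take 1200 from Supplier 24 at 60 → need 3200 more.
Supplier G at 90: take all 900 person-hours → 2300 still needed.
Take 1200 from Supplier F at 110 → need 1100 more.
Supplier R (120): take the remaining 1100 → done.
Supplier 19, Supplier 25: unused.
Cost = 1400×50 + 1200×60 + 900×90 + 1200×110 + 1100×120 = 487000.

487000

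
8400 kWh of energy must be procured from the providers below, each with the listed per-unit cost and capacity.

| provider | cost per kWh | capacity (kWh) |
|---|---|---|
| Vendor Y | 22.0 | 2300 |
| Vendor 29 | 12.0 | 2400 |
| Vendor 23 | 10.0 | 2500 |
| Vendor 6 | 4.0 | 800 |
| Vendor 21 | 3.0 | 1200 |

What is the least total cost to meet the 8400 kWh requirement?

Use providers in increasing cost order.
Vendor 21 (3.0): use full 1200 → 7200 kWh to go.
Take 800 from Vendor 6 at 4.0 → need 6400 more.
Vendor 23 at 10.0: take all 2500 kWh → 3900 still needed.
Take 2400 from Vendor 29 at 12.0 → need 1500 more.
Take 1500 from Vendor Y at 22.0 to finish.
Cost = 1200×3.0 + 800×4.0 + 2500×10.0 + 2400×12.0 + 1500×22.0 = 93600.

93600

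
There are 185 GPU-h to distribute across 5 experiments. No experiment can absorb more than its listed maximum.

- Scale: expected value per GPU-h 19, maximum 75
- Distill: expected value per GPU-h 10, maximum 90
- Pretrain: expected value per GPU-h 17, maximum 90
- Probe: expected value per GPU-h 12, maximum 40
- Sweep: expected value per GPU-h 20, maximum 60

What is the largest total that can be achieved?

Highest expected value per GPU-h first: Sweep 20 > Scale 19 > Pretrain 17 > Probe 12 > Distill 10.
Give Sweep 60 to hit its cap of 60 → 125 left.
Scale: +75 to 75 (cap) → 50 left.
Only 50 left; Pretrain takes them to reach 50.
Total = 19×75 + 17×50 + 20×60 = 3475.

3475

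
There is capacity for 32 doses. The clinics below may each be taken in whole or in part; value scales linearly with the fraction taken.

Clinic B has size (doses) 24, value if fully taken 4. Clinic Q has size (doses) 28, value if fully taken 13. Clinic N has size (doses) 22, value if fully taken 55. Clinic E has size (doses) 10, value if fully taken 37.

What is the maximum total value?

92

Sort by value density: Clinic E 37/10≈3.7, Clinic N 55/22≈2.5, Clinic Q 13/28≈0.464, Clinic B 4/24≈0.167.
Take all of Clinic E (10 doses, value 37) — 22 doses left.
Clinic N: take in full, 22 doses for value 55 — 0 left.
Total value = 92.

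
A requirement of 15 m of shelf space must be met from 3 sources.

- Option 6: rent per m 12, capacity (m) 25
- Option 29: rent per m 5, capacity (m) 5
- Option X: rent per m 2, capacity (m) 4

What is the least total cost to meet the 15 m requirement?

Use sources in increasing cost order.
Option X at 2: take all 4 m → 11 still needed.
Option 29 (5): use full 5 → 6 m to go.
Take 6 from Option 6 at 12 to finish.
Cost = 4×2 + 5×5 + 6×12 = 105.

105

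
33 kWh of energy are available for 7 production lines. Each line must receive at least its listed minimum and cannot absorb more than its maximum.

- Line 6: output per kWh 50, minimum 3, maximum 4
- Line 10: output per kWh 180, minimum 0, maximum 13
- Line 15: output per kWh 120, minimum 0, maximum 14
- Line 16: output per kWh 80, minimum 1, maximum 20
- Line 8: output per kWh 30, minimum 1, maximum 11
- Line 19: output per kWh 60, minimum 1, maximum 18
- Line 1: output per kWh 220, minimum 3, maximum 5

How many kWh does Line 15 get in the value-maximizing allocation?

9

Meeting every minimum uses 3+0+0+1+1+1+3 = 9 kWh, leaving 24.
Rank by output per kWh: Line 1 220 > Line 10 180 > Line 15 120 > Line 16 80 > Line 19 60 > Line 6 50 > Line 8 30.
Line 1 takes 2 more to reach its cap of 5 → 22 left.
Line 10 takes 13 more to reach its cap of 13 → 9 left.
Line 15 has room for 14 more but only 9 remain, so it gets 9.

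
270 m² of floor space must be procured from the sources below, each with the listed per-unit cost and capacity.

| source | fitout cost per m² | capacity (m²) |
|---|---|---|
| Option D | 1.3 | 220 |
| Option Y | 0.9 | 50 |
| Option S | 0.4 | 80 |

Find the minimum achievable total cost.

259

Cheapest first:
Take 80 from Option S at 0.4 — need 190 more.
Option Y (0.9): use full 50 — 140 m² to go.
Take 140 from Option D at 1.3 to finish.
Cost = 80×0.4 + 50×0.9 + 140×1.3 = 259.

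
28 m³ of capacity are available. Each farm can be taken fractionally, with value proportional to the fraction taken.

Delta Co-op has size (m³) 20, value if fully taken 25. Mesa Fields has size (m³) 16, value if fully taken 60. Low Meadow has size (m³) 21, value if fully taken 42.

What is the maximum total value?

84

Rank by value-to-size ratio: Mesa Fields 60/16≈3.75, Low Meadow 42/21≈2, Delta Co-op 25/20≈1.25.
All 16 m³ of Mesa Fields fit (value 60) — 12 remain.
12 m³ left: a 12/21 share of Low Meadow gives 42×12/21 = 24.
Total value = 84.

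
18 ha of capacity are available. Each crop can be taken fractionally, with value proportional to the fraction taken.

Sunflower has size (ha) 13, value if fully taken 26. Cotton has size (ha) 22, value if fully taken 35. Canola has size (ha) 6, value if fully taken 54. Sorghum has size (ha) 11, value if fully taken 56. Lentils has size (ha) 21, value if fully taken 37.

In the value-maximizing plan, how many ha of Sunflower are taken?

1

Rank by value-to-size ratio: Canola 54/6≈9, Sorghum 56/11≈5.09, Sunflower 26/13≈2, Lentils 37/21≈1.76, Cotton 35/22≈1.59.
Canola: take in full, 6 ha for value 54 — 12 left.
Take all of Sorghum (11 ha, value 56) — 1 ha left.
1 ha left: a 1/13 share of Sunflower gives 26×1/13 = 2.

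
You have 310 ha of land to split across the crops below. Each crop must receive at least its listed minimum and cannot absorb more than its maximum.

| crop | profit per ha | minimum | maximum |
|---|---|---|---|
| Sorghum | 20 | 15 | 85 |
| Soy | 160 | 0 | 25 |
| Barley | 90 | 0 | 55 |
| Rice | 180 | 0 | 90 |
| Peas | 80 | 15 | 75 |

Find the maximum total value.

Meeting every minimum uses 15+0+0+0+15 = 30 ha, leaving 280.
Order the crops by profit per ha: Rice 180 > Soy 160 > Barley 90 > Peas 80 > Sorghum 20.
Rice: +90 to 90 (cap) ; 190 left.
Give Soy 25 more to hit its cap of 25 ; 165 left.
Barley: +55 to 55 (cap) ; 110 left.
Peas: +60 to 75 (cap) ; 50 left.
Sorghum: +50 (room for 70) → 65. Pool exhausted.
Total = 20×65 + 160×25 + 90×55 + 180×90 + 80×75 = 32450.

32450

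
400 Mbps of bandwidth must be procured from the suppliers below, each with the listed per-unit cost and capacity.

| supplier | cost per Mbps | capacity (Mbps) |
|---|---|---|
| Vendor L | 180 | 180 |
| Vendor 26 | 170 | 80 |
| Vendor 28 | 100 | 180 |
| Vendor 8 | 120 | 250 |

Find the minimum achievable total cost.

Cheapest first:
Vendor 28 (100): use full 180 ; 220 Mbps to go.
Take 220 from Vendor 8 at 120 to finish.
Vendor 26, Vendor L: unused.
Cost = 180×100 + 220×120 = 44400.

44400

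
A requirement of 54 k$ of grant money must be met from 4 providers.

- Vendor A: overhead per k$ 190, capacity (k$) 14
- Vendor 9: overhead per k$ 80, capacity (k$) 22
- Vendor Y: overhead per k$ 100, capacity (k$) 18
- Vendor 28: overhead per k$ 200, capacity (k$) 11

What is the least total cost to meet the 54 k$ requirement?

6220

Use providers in increasing cost order.
Vendor 9 at 80: take all 22 k$ ; 32 still needed.
Take 18 from Vendor Y at 100 ; need 14 more.
Vendor A at 190: take all 14 k$ ; 0 still needed.
Vendor 28: unused.
Cost = 22×80 + 18×100 + 14×190 = 6220.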